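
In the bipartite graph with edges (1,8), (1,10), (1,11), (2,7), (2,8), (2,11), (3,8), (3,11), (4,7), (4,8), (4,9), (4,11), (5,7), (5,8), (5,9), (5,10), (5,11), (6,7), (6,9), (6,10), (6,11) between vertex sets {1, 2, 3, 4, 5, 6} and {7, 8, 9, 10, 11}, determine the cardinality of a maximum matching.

Step 1: List the neighbors of each left vertex:
  1: 8, 10, 11
  2: 7, 8, 11
  3: 8, 11
  4: 7, 8, 9, 11
  5: 7, 8, 9, 10, 11
  6: 7, 9, 10, 11

Step 2: Greedily match left vertices, then look for augmenting paths:
  Match 1 -- 8
  Match 2 -- 7
  Match 3 -- 11
  Match 4 -- 9
  Match 5 -- 10
  No augmenting path remains.

Step 3: Verify this is maximum:
  Matching size 5 = min(|L|, |R|) = min(6, 5), which is an upper bound, so this matching is maximum.

Maximum matching: {(1,8), (2,7), (3,11), (4,9), (5,10)}
Size: 5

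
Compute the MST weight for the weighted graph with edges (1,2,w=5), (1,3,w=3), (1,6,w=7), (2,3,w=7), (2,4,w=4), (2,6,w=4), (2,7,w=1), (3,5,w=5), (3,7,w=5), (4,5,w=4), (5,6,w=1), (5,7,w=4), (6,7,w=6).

Apply Kruskal's algorithm (sort edges by weight, add if no cycle):

Sorted edges by weight:
  (2,7) w=1
  (5,6) w=1
  (1,3) w=3
  (2,6) w=4
  (2,4) w=4
  (4,5) w=4
  (5,7) w=4
  (1,2) w=5
  (3,5) w=5
  (3,7) w=5
  (6,7) w=6
  (1,6) w=7
  (2,3) w=7

Add edge (2,7) w=1 -- no cycle. Running total: 1
Add edge (5,6) w=1 -- no cycle. Running total: 2
Add edge (1,3) w=3 -- no cycle. Running total: 5
Add edge (2,6) w=4 -- no cycle. Running total: 9
Add edge (2,4) w=4 -- no cycle. Running total: 13
Skip edge (4,5) w=4 -- would create cycle
Skip edge (5,7) w=4 -- would create cycle
Add edge (1,2) w=5 -- no cycle. Running total: 18

MST edges: (2,7,w=1), (5,6,w=1), (1,3,w=3), (2,6,w=4), (2,4,w=4), (1,2,w=5)
Total MST weight: 1 + 1 + 3 + 4 + 4 + 5 = 18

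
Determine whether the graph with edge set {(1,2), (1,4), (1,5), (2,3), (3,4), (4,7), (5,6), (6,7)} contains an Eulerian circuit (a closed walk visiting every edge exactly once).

Step 1: Find the degree of each vertex:
  deg(1) = 3
  deg(2) = 2
  deg(3) = 2
  deg(4) = 3
  deg(5) = 2
  deg(6) = 2
  deg(7) = 2

Step 2: Count vertices with odd degree:
  Odd-degree vertices: 1, 4 (2 total)

Step 3: Apply Euler's theorem:
  - Eulerian circuit exists iff graph is connected and all vertices have even degree
  - Eulerian path exists iff graph is connected and has 0 or 2 odd-degree vertices

Graph is connected with exactly 2 odd-degree vertices (1, 4).
Eulerian path exists (starting and ending at the odd-degree vertices), but no Eulerian circuit.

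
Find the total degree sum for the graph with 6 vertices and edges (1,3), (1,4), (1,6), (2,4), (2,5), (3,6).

Step 1: Count edges incident to each vertex:
  deg(1) = 3 (neighbors: 3, 4, 6)
  deg(2) = 2 (neighbors: 4, 5)
  deg(3) = 2 (neighbors: 1, 6)
  deg(4) = 2 (neighbors: 1, 2)
  deg(5) = 1 (neighbors: 2)
  deg(6) = 2 (neighbors: 1, 3)

Step 2: Sum all degrees:
  3 + 2 + 2 + 2 + 1 + 2 = 12

Verification: sum of degrees = 2 * |E| = 2 * 6 = 12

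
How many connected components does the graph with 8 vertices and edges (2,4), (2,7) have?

Step 1: Build adjacency list from edges:
  1: (none)
  2: 4, 7
  3: (none)
  4: 2
  5: (none)
  6: (none)
  7: 2
  8: (none)

Step 2: Run BFS/DFS from vertex 1:
  Visited: {1}
  Reached 1 of 8 vertices

Step 3: Only 1 of 8 vertices reached. Graph is disconnected.
Connected components: {1}, {2, 4, 7}, {3}, {5}, {6}, {8}
Number of connected components: 6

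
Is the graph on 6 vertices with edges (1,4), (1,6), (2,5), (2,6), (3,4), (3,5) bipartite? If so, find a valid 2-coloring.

Step 1: Attempt 2-coloring using BFS:
  Start at vertex 1, assign color 0
  Color vertex 4 with color 1 (neighbor of 1)
  Color vertex 6 with color 1 (neighbor of 1)
  Color vertex 3 with color 0 (neighbor of 4)
  Color vertex 2 with color 0 (neighbor of 6)
  Color vertex 5 with color 1 (neighbor of 3)

Step 2: 2-coloring succeeded. No conflicts found.
  Set A (color 0): {1, 2, 3}
  Set B (color 1): {4, 5, 6}

The graph is bipartite with partition {1, 2, 3}, {4, 5, 6}.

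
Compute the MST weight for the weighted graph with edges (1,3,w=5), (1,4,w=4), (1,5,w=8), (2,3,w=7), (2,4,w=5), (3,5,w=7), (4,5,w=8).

Apply Kruskal's algorithm (sort edges by weight, add if no cycle):

Sorted edges by weight:
  (1,4) w=4
  (1,3) w=5
  (2,4) w=5
  (2,3) w=7
  (3,5) w=7
  (1,5) w=8
  (4,5) w=8

Add edge (1,4) w=4 -- no cycle. Running total: 4
Add edge (1,3) w=5 -- no cycle. Running total: 9
Add edge (2,4) w=5 -- no cycle. Running total: 14
Skip edge (2,3) w=7 -- would create cycle
Add edge (3,5) w=7 -- no cycle. Running total: 21

MST edges: (1,4,w=4), (1,3,w=5), (2,4,w=5), (3,5,w=7)
Total MST weight: 4 + 5 + 5 + 7 = 21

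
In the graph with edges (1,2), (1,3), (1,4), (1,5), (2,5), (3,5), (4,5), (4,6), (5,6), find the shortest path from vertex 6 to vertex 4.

Step 1: Build adjacency list:
  1: 2, 3, 4, 5
  2: 1, 5
  3: 1, 5
  4: 1, 5, 6
  5: 1, 2, 3, 4, 6
  6: 4, 5

Step 2: BFS from vertex 6 to find shortest path to 4:
  vertex 4 reached at distance 1

Step 3: Shortest path: 6 -> 4
Path length: 1 edge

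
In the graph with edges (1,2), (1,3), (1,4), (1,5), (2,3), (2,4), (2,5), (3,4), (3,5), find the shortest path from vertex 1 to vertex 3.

Step 1: Build adjacency list:
  1: 2, 3, 4, 5
  2: 1, 3, 4, 5
  3: 1, 2, 4, 5
  4: 1, 2, 3
  5: 1, 2, 3

Step 2: BFS from vertex 1 to find shortest path to 3:
  vertex 2 reached at distance 1
  vertex 3 reached at distance 1

Step 3: Shortest path: 1 -> 3
Path length: 1 edge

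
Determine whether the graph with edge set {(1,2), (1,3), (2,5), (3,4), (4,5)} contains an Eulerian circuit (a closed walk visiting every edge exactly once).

Step 1: Find the degree of each vertex:
  deg(1) = 2
  deg(2) = 2
  deg(3) = 2
  deg(4) = 2
  deg(5) = 2

Step 2: Count vertices with odd degree:
  All vertices have even degree (0 odd-degree vertices)

Step 3: Apply Euler's theorem:
  - Eulerian circuit exists iff graph is connected and all vertices have even degree
  - Eulerian path exists iff graph is connected and has 0 or 2 odd-degree vertices

Graph is connected with 0 odd-degree vertices.
Both Eulerian circuit and Eulerian path exist.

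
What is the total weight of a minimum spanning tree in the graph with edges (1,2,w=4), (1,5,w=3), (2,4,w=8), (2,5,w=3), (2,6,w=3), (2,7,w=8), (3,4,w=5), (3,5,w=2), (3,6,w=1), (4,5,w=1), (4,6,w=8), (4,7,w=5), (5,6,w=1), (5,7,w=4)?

Apply Kruskal's algorithm (sort edges by weight, add if no cycle):

Sorted edges by weight:
  (3,6) w=1
  (4,5) w=1
  (5,6) w=1
  (3,5) w=2
  (1,5) w=3
  (2,5) w=3
  (2,6) w=3
  (1,2) w=4
  (5,7) w=4
  (3,4) w=5
  (4,7) w=5
  (2,4) w=8
  (2,7) w=8
  (4,6) w=8

Add edge (3,6) w=1 -- no cycle. Running total: 1
Add edge (4,5) w=1 -- no cycle. Running total: 2
Add edge (5,6) w=1 -- no cycle. Running total: 3
Skip edge (3,5) w=2 -- would create cycle
Add edge (1,5) w=3 -- no cycle. Running total: 6
Add edge (2,5) w=3 -- no cycle. Running total: 9
Skip edge (2,6) w=3 -- would create cycle
Skip edge (1,2) w=4 -- would create cycle
Add edge (5,7) w=4 -- no cycle. Running total: 13

MST edges: (3,6,w=1), (4,5,w=1), (5,6,w=1), (1,5,w=3), (2,5,w=3), (5,7,w=4)
Total MST weight: 1 + 1 + 1 + 3 + 3 + 4 = 13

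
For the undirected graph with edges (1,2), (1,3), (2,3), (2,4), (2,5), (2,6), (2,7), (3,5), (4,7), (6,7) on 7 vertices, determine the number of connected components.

Step 1: Build adjacency list from edges:
  1: 2, 3
  2: 1, 3, 4, 5, 6, 7
  3: 1, 2, 5
  4: 2, 7
  5: 2, 3
  6: 2, 7
  7: 2, 4, 6

Step 2: Run BFS/DFS from vertex 1:
  Visited: {1, 2, 3, 4, 5, 6, 7}
  Reached 7 of 7 vertices

Step 3: All 7 vertices reached from vertex 1, so the graph is connected.
Number of connected components: 1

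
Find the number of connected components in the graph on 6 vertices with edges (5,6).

Step 1: Build adjacency list from edges:
  1: (none)
  2: (none)
  3: (none)
  4: (none)
  5: 6
  6: 5

Step 2: Run BFS/DFS from vertex 1:
  Visited: {1}
  Reached 1 of 6 vertices

Step 3: Only 1 of 6 vertices reached. Graph is disconnected.
Connected components: {1}, {2}, {3}, {4}, {5, 6}
Number of connected components: 5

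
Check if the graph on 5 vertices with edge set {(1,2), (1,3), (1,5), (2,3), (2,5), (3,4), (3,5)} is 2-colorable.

Step 1: Attempt 2-coloring using BFS:
  Start at vertex 1, assign color 0
  Color vertex 2 with color 1 (neighbor of 1)
  Color vertex 3 with color 1 (neighbor of 1)
  Color vertex 5 with color 1 (neighbor of 1)

Step 2: Conflict found! Vertices 2 and 3 are adjacent but have the same color.
This means the graph contains an odd cycle.

The graph is NOT bipartite.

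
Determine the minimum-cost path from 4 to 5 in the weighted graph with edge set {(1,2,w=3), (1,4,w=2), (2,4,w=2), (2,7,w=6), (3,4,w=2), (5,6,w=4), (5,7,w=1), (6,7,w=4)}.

Step 1: Build adjacency list with weights:
  1: 2(w=3), 4(w=2)
  2: 1(w=3), 4(w=2), 7(w=6)
  3: 4(w=2)
  4: 1(w=2), 2(w=2), 3(w=2)
  5: 6(w=4), 7(w=1)
  6: 5(w=4), 7(w=4)
  7: 2(w=6), 5(w=1), 6(w=4)

Step 2: Apply Dijkstra's algorithm from vertex 4:
  Visit vertex 4 (distance=0)
    Update dist[1] = 2
    Update dist[2] = 2
    Update dist[3] = 2
  Visit vertex 1 (distance=2)
  Visit vertex 2 (distance=2)
    Update dist[7] = 8
  Visit vertex 3 (distance=2)
  Visit vertex 7 (distance=8)
    Update dist[5] = 9
    Update dist[6] = 12
  Visit vertex 5 (distance=9)

Step 3: Shortest path: 4 -> 2 -> 7 -> 5
Total weight: 2 + 6 + 1 = 9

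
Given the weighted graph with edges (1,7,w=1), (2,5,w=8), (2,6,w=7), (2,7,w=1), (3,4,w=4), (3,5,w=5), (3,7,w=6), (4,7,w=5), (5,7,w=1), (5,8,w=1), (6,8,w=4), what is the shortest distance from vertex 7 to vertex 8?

Step 1: Build adjacency list with weights:
  1: 7(w=1)
  2: 5(w=8), 6(w=7), 7(w=1)
  3: 4(w=4), 5(w=5), 7(w=6)
  4: 3(w=4), 7(w=5)
  5: 2(w=8), 3(w=5), 7(w=1), 8(w=1)
  6: 2(w=7), 8(w=4)
  7: 1(w=1), 2(w=1), 3(w=6), 4(w=5), 5(w=1)
  8: 5(w=1), 6(w=4)

Step 2: Apply Dijkstra's algorithm from vertex 7:
  Visit vertex 7 (distance=0)
    Update dist[1] = 1
    Update dist[2] = 1
    Update dist[3] = 6
    Update dist[4] = 5
    Update dist[5] = 1
  Visit vertex 1 (distance=1)
  Visit vertex 2 (distance=1)
    Update dist[6] = 8
  Visit vertex 5 (distance=1)
    Update dist[8] = 2
  Visit vertex 8 (distance=2)
    Update dist[6] = 6

Step 3: Shortest path: 7 -> 5 -> 8
Total weight: 1 + 1 = 2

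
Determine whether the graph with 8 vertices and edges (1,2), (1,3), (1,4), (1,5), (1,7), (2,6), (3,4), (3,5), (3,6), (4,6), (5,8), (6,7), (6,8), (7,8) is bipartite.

Step 1: Attempt 2-coloring using BFS:
  Start at vertex 1, assign color 0
  Color vertex 2 with color 1 (neighbor of 1)
  Color vertex 3 with color 1 (neighbor of 1)
  Color vertex 4 with color 1 (neighbor of 1)
  Color vertex 5 with color 1 (neighbor of 1)
  Color vertex 7 with color 1 (neighbor of 1)
  Color vertex 6 with color 0 (neighbor of 2)

Step 2: Conflict found! Vertices 3 and 4 are adjacent but have the same color.
This means the graph contains an odd cycle.

The graph is NOT bipartite.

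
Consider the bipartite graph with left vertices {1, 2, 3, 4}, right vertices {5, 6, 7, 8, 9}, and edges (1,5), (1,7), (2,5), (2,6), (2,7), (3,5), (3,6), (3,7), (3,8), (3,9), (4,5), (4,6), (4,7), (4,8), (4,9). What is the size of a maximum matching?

Step 1: List the neighbors of each left vertex:
  1: 5, 7
  2: 5, 6, 7
  3: 5, 6, 7, 8, 9
  4: 5, 6, 7, 8, 9

Step 2: Greedily match left vertices, then look for augmenting paths:
  Match 1 -- 5
  Match 2 -- 6
  Match 3 -- 7
  Match 4 -- 8
  No augmenting path remains.

Step 3: Verify this is maximum:
  Matching size 4 = min(|L|, |R|) = min(4, 5), which is an upper bound, so this matching is maximum.

Maximum matching: {(1,5), (2,6), (3,7), (4,8)}
Size: 4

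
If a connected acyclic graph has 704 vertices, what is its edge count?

A tree on n vertices always has exactly n - 1 edges.
For n = 704: edges = 704 - 1 = 703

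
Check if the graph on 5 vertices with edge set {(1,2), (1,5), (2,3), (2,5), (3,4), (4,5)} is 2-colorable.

Step 1: Attempt 2-coloring using BFS:
  Start at vertex 1, assign color 0
  Color vertex 2 with color 1 (neighbor of 1)
  Color vertex 5 with color 1 (neighbor of 1)
  Color vertex 3 with color 0 (neighbor of 2)

Step 2: Conflict found! Vertices 2 and 5 are adjacent but have the same color.
This means the graph contains an odd cycle.

The graph is NOT bipartite.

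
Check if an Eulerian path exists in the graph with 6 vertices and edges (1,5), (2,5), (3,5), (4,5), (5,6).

Step 1: Find the degree of each vertex:
  deg(1) = 1
  deg(2) = 1
  deg(3) = 1
  deg(4) = 1
  deg(5) = 5
  deg(6) = 1

Step 2: Count vertices with odd degree:
  Odd-degree vertices: 1, 2, 3, 4, 5, 6 (6 total)

Step 3: Apply Euler's theorem:
  - Eulerian circuit exists iff graph is connected and all vertices have even degree
  - Eulerian path exists iff graph is connected and has 0 or 2 odd-degree vertices

Graph has 6 odd-degree vertices (need 0 or 2).
Neither Eulerian path nor Eulerian circuit exists.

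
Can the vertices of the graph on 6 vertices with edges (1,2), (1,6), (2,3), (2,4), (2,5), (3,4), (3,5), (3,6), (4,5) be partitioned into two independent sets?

Step 1: Attempt 2-coloring using BFS:
  Start at vertex 1, assign color 0
  Color vertex 2 with color 1 (neighbor of 1)
  Color vertex 6 with color 1 (neighbor of 1)
  Color vertex 3 with color 0 (neighbor of 2)
  Color vertex 4 with color 0 (neighbor of 2)
  Color vertex 5 with color 0 (neighbor of 2)

Step 2: Conflict found! Vertices 3 and 4 are adjacent but have the same color.
This means the graph contains an odd cycle.

The graph is NOT bipartite.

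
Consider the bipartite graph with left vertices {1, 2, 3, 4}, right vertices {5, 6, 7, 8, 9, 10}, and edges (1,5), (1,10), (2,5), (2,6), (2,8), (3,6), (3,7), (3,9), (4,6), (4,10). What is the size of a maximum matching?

Step 1: List the neighbors of each left vertex:
  1: 5, 10
  2: 5, 6, 8
  3: 6, 7, 9
  4: 6, 10

Step 2: Greedily match left vertices, then look for augmenting paths:
  Match 1 -- 5
  Match 2 -- 6
  Match 3 -- 7
  Match 4 -- 10
  No augmenting path remains.

Step 3: Verify this is maximum:
  Matching size 4 = min(|L|, |R|) = min(4, 6), which is an upper bound, so this matching is maximum.

Maximum matching: {(1,5), (2,6), (3,7), (4,10)}
Size: 4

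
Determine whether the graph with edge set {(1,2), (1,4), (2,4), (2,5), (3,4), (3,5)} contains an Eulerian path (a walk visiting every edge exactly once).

Step 1: Find the degree of each vertex:
  deg(1) = 2
  deg(2) = 3
  deg(3) = 2
  deg(4) = 3
  deg(5) = 2

Step 2: Count vertices with odd degree:
  Odd-degree vertices: 2, 4 (2 total)

Step 3: Apply Euler's theorem:
  - Eulerian circuit exists iff graph is connected and all vertices have even degree
  - Eulerian path exists iff graph is connected and has 0 or 2 odd-degree vertices

Graph is connected with exactly 2 odd-degree vertices (2, 4).
Eulerian path exists (starting and ending at the odd-degree vertices), but no Eulerian circuit.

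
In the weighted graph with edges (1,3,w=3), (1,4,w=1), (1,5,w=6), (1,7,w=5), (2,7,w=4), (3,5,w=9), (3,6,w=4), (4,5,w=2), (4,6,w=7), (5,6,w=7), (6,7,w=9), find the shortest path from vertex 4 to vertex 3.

Step 1: Build adjacency list with weights:
  1: 3(w=3), 4(w=1), 5(w=6), 7(w=5)
  2: 7(w=4)
  3: 1(w=3), 5(w=9), 6(w=4)
  4: 1(w=1), 5(w=2), 6(w=7)
  5: 1(w=6), 3(w=9), 4(w=2), 6(w=7)
  6: 3(w=4), 4(w=7), 5(w=7), 7(w=9)
  7: 1(w=5), 2(w=4), 6(w=9)

Step 2: Apply Dijkstra's algorithm from vertex 4:
  Visit vertex 4 (distance=0)
    Update dist[1] = 1
    Update dist[5] = 2
    Update dist[6] = 7
  Visit vertex 1 (distance=1)
    Update dist[3] = 4
    Update dist[7] = 6
  Visit vertex 5 (distance=2)
  Visit vertex 3 (distance=4)

Step 3: Shortest path: 4 -> 1 -> 3
Total weight: 1 + 3 = 4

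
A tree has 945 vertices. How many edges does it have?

A tree on n vertices always has exactly n - 1 edges.
For n = 945: edges = 945 - 1 = 944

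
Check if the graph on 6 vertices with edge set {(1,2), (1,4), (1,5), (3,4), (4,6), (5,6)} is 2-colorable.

Step 1: Attempt 2-coloring using BFS:
  Start at vertex 1, assign color 0
  Color vertex 2 with color 1 (neighbor of 1)
  Color vertex 4 with color 1 (neighbor of 1)
  Color vertex 5 with color 1 (neighbor of 1)
  Color vertex 3 with color 0 (neighbor of 4)
  Color vertex 6 with color 0 (neighbor of 4)

Step 2: 2-coloring succeeded. No conflicts found.
  Set A (color 0): {1, 3, 6}
  Set B (color 1): {2, 4, 5}

The graph is bipartite with partition {1, 3, 6}, {2, 4, 5}.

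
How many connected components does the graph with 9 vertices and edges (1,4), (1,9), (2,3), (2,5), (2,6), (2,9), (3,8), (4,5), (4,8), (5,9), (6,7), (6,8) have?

Step 1: Build adjacency list from edges:
  1: 4, 9
  2: 3, 5, 6, 9
  3: 2, 8
  4: 1, 5, 8
  5: 2, 4, 9
  6: 2, 7, 8
  7: 6
  8: 3, 4, 6
  9: 1, 2, 5

Step 2: Run BFS/DFS from vertex 1:
  Visited: {1, 4, 9, 5, 8, 2, 3, 6, 7}
  Reached 9 of 9 vertices

Step 3: All 9 vertices reached from vertex 1, so the graph is connected.
Number of connected components: 1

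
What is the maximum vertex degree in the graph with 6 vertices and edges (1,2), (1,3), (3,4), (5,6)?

Step 1: Count edges incident to each vertex:
  deg(1) = 2 (neighbors: 2, 3)
  deg(2) = 1 (neighbors: 1)
  deg(3) = 2 (neighbors: 1, 4)
  deg(4) = 1 (neighbors: 3)
  deg(5) = 1 (neighbors: 6)
  deg(6) = 1 (neighbors: 5)

Step 2: Find maximum:
  max(2, 1, 2, 1, 1, 1) = 2 (vertex 1)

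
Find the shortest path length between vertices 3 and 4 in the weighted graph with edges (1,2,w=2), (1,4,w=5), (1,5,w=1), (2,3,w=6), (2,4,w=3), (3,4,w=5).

Step 1: Build adjacency list with weights:
  1: 2(w=2), 4(w=5), 5(w=1)
  2: 1(w=2), 3(w=6), 4(w=3)
  3: 2(w=6), 4(w=5)
  4: 1(w=5), 2(w=3), 3(w=5)
  5: 1(w=1)

Step 2: Apply Dijkstra's algorithm from vertex 3:
  Visit vertex 3 (distance=0)
    Update dist[2] = 6
    Update dist[4] = 5
  Visit vertex 4 (distance=5)
    Update dist[1] = 10

Step 3: Shortest path: 3 -> 4
Total weight: 5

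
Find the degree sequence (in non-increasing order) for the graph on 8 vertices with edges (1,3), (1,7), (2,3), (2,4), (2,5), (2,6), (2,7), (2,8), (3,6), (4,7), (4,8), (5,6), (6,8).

Step 1: Count edges incident to each vertex:
  deg(1) = 2 (neighbors: 3, 7)
  deg(2) = 6 (neighbors: 3, 4, 5, 6, 7, 8)
  deg(3) = 3 (neighbors: 1, 2, 6)
  deg(4) = 3 (neighbors: 2, 7, 8)
  deg(5) = 2 (neighbors: 2, 6)
  deg(6) = 4 (neighbors: 2, 3, 5, 8)
  deg(7) = 3 (neighbors: 1, 2, 4)
  deg(8) = 3 (neighbors: 2, 4, 6)

Step 2: Sort degrees in non-increasing order:
  Degrees: [2, 6, 3, 3, 2, 4, 3, 3] -> sorted: [6, 4, 3, 3, 3, 3, 2, 2]

Degree sequence: [6, 4, 3, 3, 3, 3, 2, 2]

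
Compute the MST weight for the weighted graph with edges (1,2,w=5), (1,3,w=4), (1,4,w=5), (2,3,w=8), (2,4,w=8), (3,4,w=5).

Apply Kruskal's algorithm (sort edges by weight, add if no cycle):

Sorted edges by weight:
  (1,3) w=4
  (1,2) w=5
  (1,4) w=5
  (3,4) w=5
  (2,3) w=8
  (2,4) w=8

Add edge (1,3) w=4 -- no cycle. Running total: 4
Add edge (1,2) w=5 -- no cycle. Running total: 9
Add edge (1,4) w=5 -- no cycle. Running total: 14

MST edges: (1,3,w=4), (1,2,w=5), (1,4,w=5)
Total MST weight: 4 + 5 + 5 = 14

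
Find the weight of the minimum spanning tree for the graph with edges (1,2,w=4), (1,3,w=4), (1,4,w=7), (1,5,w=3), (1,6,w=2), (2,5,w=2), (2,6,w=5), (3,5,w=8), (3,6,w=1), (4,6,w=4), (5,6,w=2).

Apply Kruskal's algorithm (sort edges by weight, add if no cycle):

Sorted edges by weight:
  (3,6) w=1
  (1,6) w=2
  (2,5) w=2
  (5,6) w=2
  (1,5) w=3
  (1,3) w=4
  (1,2) w=4
  (4,6) w=4
  (2,6) w=5
  (1,4) w=7
  (3,5) w=8

Add edge (3,6) w=1 -- no cycle. Running total: 1
Add edge (1,6) w=2 -- no cycle. Running total: 3
Add edge (2,5) w=2 -- no cycle. Running total: 5
Add edge (5,6) w=2 -- no cycle. Running total: 7
Skip edge (1,5) w=3 -- would create cycle
Skip edge (1,3) w=4 -- would create cycle
Skip edge (1,2) w=4 -- would create cycle
Add edge (4,6) w=4 -- no cycle. Running total: 11

MST edges: (3,6,w=1), (1,6,w=2), (2,5,w=2), (5,6,w=2), (4,6,w=4)
Total MST weight: 1 + 2 + 2 + 2 + 4 = 11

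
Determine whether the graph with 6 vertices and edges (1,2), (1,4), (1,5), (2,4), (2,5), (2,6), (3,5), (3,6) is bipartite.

Step 1: Attempt 2-coloring using BFS:
  Start at vertex 1, assign color 0
  Color vertex 2 with color 1 (neighbor of 1)
  Color vertex 4 with color 1 (neighbor of 1)
  Color vertex 5 with color 1 (neighbor of 1)

Step 2: Conflict found! Vertices 2 and 4 are adjacent but have the same color.
This means the graph contains an odd cycle.

The graph is NOT bipartite.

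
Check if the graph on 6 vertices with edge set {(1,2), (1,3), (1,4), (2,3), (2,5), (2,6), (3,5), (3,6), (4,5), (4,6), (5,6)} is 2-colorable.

Step 1: Attempt 2-coloring using BFS:
  Start at vertex 1, assign color 0
  Color vertex 2 with color 1 (neighbor of 1)
  Color vertex 3 with color 1 (neighbor of 1)
  Color vertex 4 with color 1 (neighbor of 1)

Step 2: Conflict found! Vertices 2 and 3 are adjacent but have the same color.
This means the graph contains an odd cycle.

The graph is NOT bipartite.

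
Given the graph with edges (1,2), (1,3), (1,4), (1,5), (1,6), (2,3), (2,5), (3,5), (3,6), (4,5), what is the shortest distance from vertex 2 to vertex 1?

Step 1: Build adjacency list:
  1: 2, 3, 4, 5, 6
  2: 1, 3, 5
  3: 1, 2, 5, 6
  4: 1, 5
  5: 1, 2, 3, 4
  6: 1, 3

Step 2: BFS from vertex 2 to find shortest path to 1:
  vertex 1 reached at distance 1

Step 3: Shortest path: 2 -> 1
Path length: 1 edge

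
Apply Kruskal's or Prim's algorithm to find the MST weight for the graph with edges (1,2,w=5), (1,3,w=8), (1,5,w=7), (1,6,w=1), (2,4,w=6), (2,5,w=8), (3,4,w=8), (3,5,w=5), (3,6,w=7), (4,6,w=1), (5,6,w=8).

Apply Kruskal's algorithm (sort edges by weight, add if no cycle):

Sorted edges by weight:
  (1,6) w=1
  (4,6) w=1
  (1,2) w=5
  (3,5) w=5
  (2,4) w=6
  (1,5) w=7
  (3,6) w=7
  (1,3) w=8
  (2,5) w=8
  (3,4) w=8
  (5,6) w=8

Add edge (1,6) w=1 -- no cycle. Running total: 1
Add edge (4,6) w=1 -- no cycle. Running total: 2
Add edge (1,2) w=5 -- no cycle. Running total: 7
Add edge (3,5) w=5 -- no cycle. Running total: 12
Skip edge (2,4) w=6 -- would create cycle
Add edge (1,5) w=7 -- no cycle. Running total: 19

MST edges: (1,6,w=1), (4,6,w=1), (1,2,w=5), (3,5,w=5), (1,5,w=7)
Total MST weight: 1 + 1 + 5 + 5 + 7 = 19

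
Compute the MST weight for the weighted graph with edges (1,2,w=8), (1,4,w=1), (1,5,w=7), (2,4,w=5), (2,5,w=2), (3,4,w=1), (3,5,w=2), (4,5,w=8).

Apply Kruskal's algorithm (sort edges by weight, add if no cycle):

Sorted edges by weight:
  (1,4) w=1
  (3,4) w=1
  (2,5) w=2
  (3,5) w=2
  (2,4) w=5
  (1,5) w=7
  (1,2) w=8
  (4,5) w=8

Add edge (1,4) w=1 -- no cycle. Running total: 1
Add edge (3,4) w=1 -- no cycle. Running total: 2
Add edge (2,5) w=2 -- no cycle. Running total: 4
Add edge (3,5) w=2 -- no cycle. Running total: 6

MST edges: (1,4,w=1), (3,4,w=1), (2,5,w=2), (3,5,w=2)
Total MST weight: 1 + 1 + 2 + 2 = 6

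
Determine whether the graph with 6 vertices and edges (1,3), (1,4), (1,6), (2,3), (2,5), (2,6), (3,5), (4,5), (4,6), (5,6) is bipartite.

Step 1: Attempt 2-coloring using BFS:
  Start at vertex 1, assign color 0
  Color vertex 3 with color 1 (neighbor of 1)
  Color vertex 4 with color 1 (neighbor of 1)
  Color vertex 6 with color 1 (neighbor of 1)
  Color vertex 2 with color 0 (neighbor of 3)
  Color vertex 5 with color 0 (neighbor of 3)

Step 2: Conflict found! Vertices 4 and 6 are adjacent but have the same color.
This means the graph contains an odd cycle.

The graph is NOT bipartite.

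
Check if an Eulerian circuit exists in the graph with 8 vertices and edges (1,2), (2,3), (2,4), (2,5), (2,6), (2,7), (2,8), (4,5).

Step 1: Find the degree of each vertex:
  deg(1) = 1
  deg(2) = 7
  deg(3) = 1
  deg(4) = 2
  deg(5) = 2
  deg(6) = 1
  deg(7) = 1
  deg(8) = 1

Step 2: Count vertices with odd degree:
  Odd-degree vertices: 1, 2, 3, 6, 7, 8 (6 total)

Step 3: Apply Euler's theorem:
  - Eulerian circuit exists iff graph is connected and all vertices have even degree
  - Eulerian path exists iff graph is connected and has 0 or 2 odd-degree vertices

Graph has 6 odd-degree vertices (need 0 or 2).
Neither Eulerian path nor Eulerian circuit exists.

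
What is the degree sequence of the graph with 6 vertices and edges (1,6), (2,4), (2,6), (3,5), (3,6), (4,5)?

Step 1: Count edges incident to each vertex:
  deg(1) = 1 (neighbors: 6)
  deg(2) = 2 (neighbors: 4, 6)
  deg(3) = 2 (neighbors: 5, 6)
  deg(4) = 2 (neighbors: 2, 5)
  deg(5) = 2 (neighbors: 3, 4)
  deg(6) = 3 (neighbors: 1, 2, 3)

Step 2: Sort degrees in non-increasing order:
  Degrees: [1, 2, 2, 2, 2, 3] -> sorted: [3, 2, 2, 2, 2, 1]

Degree sequence: [3, 2, 2, 2, 2, 1]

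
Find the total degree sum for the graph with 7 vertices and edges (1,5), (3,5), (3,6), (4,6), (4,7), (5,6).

Step 1: Count edges incident to each vertex:
  deg(1) = 1 (neighbors: 5)
  deg(2) = 0 (neighbors: none)
  deg(3) = 2 (neighbors: 5, 6)
  deg(4) = 2 (neighbors: 6, 7)
  deg(5) = 3 (neighbors: 1, 3, 6)
  deg(6) = 3 (neighbors: 3, 4, 5)
  deg(7) = 1 (neighbors: 4)

Step 2: Sum all degrees:
  1 + 0 + 2 + 2 + 3 + 3 + 1 = 12

Verification: sum of degrees = 2 * |E| = 2 * 6 = 12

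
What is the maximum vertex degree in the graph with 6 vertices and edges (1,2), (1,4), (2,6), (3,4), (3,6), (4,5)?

Step 1: Count edges incident to each vertex:
  deg(1) = 2 (neighbors: 2, 4)
  deg(2) = 2 (neighbors: 1, 6)
  deg(3) = 2 (neighbors: 4, 6)
  deg(4) = 3 (neighbors: 1, 3, 5)
  deg(5) = 1 (neighbors: 4)
  deg(6) = 2 (neighbors: 2, 3)

Step 2: Find maximum:
  max(2, 2, 2, 3, 1, 2) = 3 (vertex 4)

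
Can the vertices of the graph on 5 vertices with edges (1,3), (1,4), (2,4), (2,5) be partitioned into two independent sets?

Step 1: Attempt 2-coloring using BFS:
  Start at vertex 1, assign color 0
  Color vertex 3 with color 1 (neighbor of 1)
  Color vertex 4 with color 1 (neighbor of 1)
  Color vertex 2 with color 0 (neighbor of 4)
  Color vertex 5 with color 1 (neighbor of 2)

Step 2: 2-coloring succeeded. No conflicts found.
  Set A (color 0): {1, 2}
  Set B (color 1): {3, 4, 5}

The graph is bipartite with partition {1, 2}, {3, 4, 5}.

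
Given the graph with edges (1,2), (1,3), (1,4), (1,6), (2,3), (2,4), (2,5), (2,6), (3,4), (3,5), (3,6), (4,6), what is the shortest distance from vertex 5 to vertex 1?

Step 1: Build adjacency list:
  1: 2, 3, 4, 6
  2: 1, 3, 4, 5, 6
  3: 1, 2, 4, 5, 6
  4: 1, 2, 3, 6
  5: 2, 3
  6: 1, 2, 3, 4

Step 2: BFS from vertex 5 to find shortest path to 1:
  vertex 2 reached at distance 1
  vertex 3 reached at distance 1
  vertex 1 reached at distance 2

Step 3: Shortest path: 5 -> 2 -> 1
Path length: 2 edges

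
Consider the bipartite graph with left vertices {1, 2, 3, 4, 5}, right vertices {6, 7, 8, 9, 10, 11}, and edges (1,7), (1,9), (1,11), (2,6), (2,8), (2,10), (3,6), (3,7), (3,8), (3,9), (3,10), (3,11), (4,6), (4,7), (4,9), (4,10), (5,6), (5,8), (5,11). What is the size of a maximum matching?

Step 1: List the neighbors of each left vertex:
  1: 7, 9, 11
  2: 6, 8, 10
  3: 6, 7, 8, 9, 10, 11
  4: 6, 7, 9, 10
  5: 6, 8, 11

Step 2: Greedily match left vertices, then look for augmenting paths:
  Match 1 -- 7
  Match 2 -- 6
  Match 3 -- 8
  Match 4 -- 9
  Match 5 -- 11
  No augmenting path remains.

Step 3: Verify this is maximum:
  Matching size 5 = min(|L|, |R|) = min(5, 6), which is an upper bound, so this matching is maximum.

Maximum matching: {(1,7), (2,6), (3,8), (4,9), (5,11)}
Size: 5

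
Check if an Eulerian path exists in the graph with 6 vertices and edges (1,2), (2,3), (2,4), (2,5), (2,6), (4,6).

Step 1: Find the degree of each vertex:
  deg(1) = 1
  deg(2) = 5
  deg(3) = 1
  deg(4) = 2
  deg(5) = 1
  deg(6) = 2

Step 2: Count vertices with odd degree:
  Odd-degree vertices: 1, 2, 3, 5 (4 total)

Step 3: Apply Euler's theorem:
  - Eulerian circuit exists iff graph is connected and all vertices have even degree
  - Eulerian path exists iff graph is connected and has 0 or 2 odd-degree vertices

Graph has 4 odd-degree vertices (need 0 or 2).
Neither Eulerian path nor Eulerian circuit exists.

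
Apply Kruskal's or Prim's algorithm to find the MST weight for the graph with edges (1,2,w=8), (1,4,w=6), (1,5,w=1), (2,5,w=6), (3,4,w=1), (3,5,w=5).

Apply Kruskal's algorithm (sort edges by weight, add if no cycle):

Sorted edges by weight:
  (1,5) w=1
  (3,4) w=1
  (3,5) w=5
  (1,4) w=6
  (2,5) w=6
  (1,2) w=8

Add edge (1,5) w=1 -- no cycle. Running total: 1
Add edge (3,4) w=1 -- no cycle. Running total: 2
Add edge (3,5) w=5 -- no cycle. Running total: 7
Skip edge (1,4) w=6 -- would create cycle
Add edge (2,5) w=6 -- no cycle. Running total: 13

MST edges: (1,5,w=1), (3,4,w=1), (3,5,w=5), (2,5,w=6)
Total MST weight: 1 + 1 + 5 + 6 = 13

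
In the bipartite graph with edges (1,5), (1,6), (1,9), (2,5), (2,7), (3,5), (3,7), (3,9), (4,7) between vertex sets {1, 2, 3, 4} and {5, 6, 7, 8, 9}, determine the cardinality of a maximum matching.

Step 1: List the neighbors of each left vertex:
  1: 5, 6, 9
  2: 5, 7
  3: 5, 7, 9
  4: 7

Step 2: Greedily match left vertices, then look for augmenting paths:
  Match 1 -- 6
  Match 2 -- 5
  Match 3 -- 9
  Match 4 -- 7
  No augmenting path remains.

Step 3: Verify this is maximum:
  Matching size 4 = min(|L|, |R|) = min(4, 5), which is an upper bound, so this matching is maximum.

Maximum matching: {(1,6), (2,5), (3,9), (4,7)}
Size: 4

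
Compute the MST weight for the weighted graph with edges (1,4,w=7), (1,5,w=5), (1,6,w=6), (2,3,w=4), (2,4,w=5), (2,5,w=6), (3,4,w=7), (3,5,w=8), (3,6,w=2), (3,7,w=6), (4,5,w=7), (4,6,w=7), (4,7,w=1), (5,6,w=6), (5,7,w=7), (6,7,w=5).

Apply Kruskal's algorithm (sort edges by weight, add if no cycle):

Sorted edges by weight:
  (4,7) w=1
  (3,6) w=2
  (2,3) w=4
  (1,5) w=5
  (2,4) w=5
  (6,7) w=5
  (1,6) w=6
  (2,5) w=6
  (3,7) w=6
  (5,6) w=6
  (1,4) w=7
  (3,4) w=7
  (4,6) w=7
  (4,5) w=7
  (5,7) w=7
  (3,5) w=8

Add edge (4,7) w=1 -- no cycle. Running total: 1
Add edge (3,6) w=2 -- no cycle. Running total: 3
Add edge (2,3) w=4 -- no cycle. Running total: 7
Add edge (1,5) w=5 -- no cycle. Running total: 12
Add edge (2,4) w=5 -- no cycle. Running total: 17
Skip edge (6,7) w=5 -- would create cycle
Add edge (1,6) w=6 -- no cycle. Running total: 23

MST edges: (4,7,w=1), (3,6,w=2), (2,3,w=4), (1,5,w=5), (2,4,w=5), (1,6,w=6)
Total MST weight: 1 + 2 + 4 + 5 + 5 + 6 = 23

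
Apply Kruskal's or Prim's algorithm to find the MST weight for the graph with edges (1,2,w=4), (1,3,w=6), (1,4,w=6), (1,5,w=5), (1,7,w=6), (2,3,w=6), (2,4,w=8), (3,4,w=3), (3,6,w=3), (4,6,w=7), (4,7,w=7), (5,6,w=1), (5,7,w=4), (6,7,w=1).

Apply Kruskal's algorithm (sort edges by weight, add if no cycle):

Sorted edges by weight:
  (5,6) w=1
  (6,7) w=1
  (3,4) w=3
  (3,6) w=3
  (1,2) w=4
  (5,7) w=4
  (1,5) w=5
  (1,4) w=6
  (1,3) w=6
  (1,7) w=6
  (2,3) w=6
  (4,6) w=7
  (4,7) w=7
  (2,4) w=8

Add edge (5,6) w=1 -- no cycle. Running total: 1
Add edge (6,7) w=1 -- no cycle. Running total: 2
Add edge (3,4) w=3 -- no cycle. Running total: 5
Add edge (3,6) w=3 -- no cycle. Running total: 8
Add edge (1,2) w=4 -- no cycle. Running total: 12
Skip edge (5,7) w=4 -- would create cycle
Add edge (1,5) w=5 -- no cycle. Running total: 17

MST edges: (5,6,w=1), (6,7,w=1), (3,4,w=3), (3,6,w=3), (1,2,w=4), (1,5,w=5)
Total MST weight: 1 + 1 + 3 + 3 + 4 + 5 = 17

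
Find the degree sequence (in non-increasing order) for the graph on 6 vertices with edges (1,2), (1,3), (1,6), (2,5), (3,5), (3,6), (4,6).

Step 1: Count edges incident to each vertex:
  deg(1) = 3 (neighbors: 2, 3, 6)
  deg(2) = 2 (neighbors: 1, 5)
  deg(3) = 3 (neighbors: 1, 5, 6)
  deg(4) = 1 (neighbors: 6)
  deg(5) = 2 (neighbors: 2, 3)
  deg(6) = 3 (neighbors: 1, 3, 4)

Step 2: Sort degrees in non-increasing order:
  Degrees: [3, 2, 3, 1, 2, 3] -> sorted: [3, 3, 3, 2, 2, 1]

Degree sequence: [3, 3, 3, 2, 2, 1]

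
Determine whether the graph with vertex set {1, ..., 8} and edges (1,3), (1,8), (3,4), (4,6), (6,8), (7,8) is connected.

Step 1: Build adjacency list from edges:
  1: 3, 8
  2: (none)
  3: 1, 4
  4: 3, 6
  5: (none)
  6: 4, 8
  7: 8
  8: 1, 6, 7

Step 2: Run BFS/DFS from vertex 1:
  Visited: {1, 3, 8, 4, 6, 7}
  Reached 6 of 8 vertices

Step 3: Only 6 of 8 vertices reached. Graph is disconnected.
Connected components: {1, 3, 4, 6, 7, 8}, {2}, {5}
Answer: No, the graph is not connected (3 components).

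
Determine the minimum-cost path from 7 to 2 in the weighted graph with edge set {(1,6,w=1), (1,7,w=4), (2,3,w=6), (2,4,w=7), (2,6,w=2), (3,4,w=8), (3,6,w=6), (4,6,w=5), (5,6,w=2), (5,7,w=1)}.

Step 1: Build adjacency list with weights:
  1: 6(w=1), 7(w=4)
  2: 3(w=6), 4(w=7), 6(w=2)
  3: 2(w=6), 4(w=8), 6(w=6)
  4: 2(w=7), 3(w=8), 6(w=5)
  5: 6(w=2), 7(w=1)
  6: 1(w=1), 2(w=2), 3(w=6), 4(w=5), 5(w=2)
  7: 1(w=4), 5(w=1)

Step 2: Apply Dijkstra's algorithm from vertex 7:
  Visit vertex 7 (distance=0)
    Update dist[1] = 4
    Update dist[5] = 1
  Visit vertex 5 (distance=1)
    Update dist[6] = 3
  Visit vertex 6 (distance=3)
    Update dist[2] = 5
    Update dist[3] = 9
    Update dist[4] = 8
  Visit vertex 1 (distance=4)
  Visit vertex 2 (distance=5)

Step 3: Shortest path: 7 -> 5 -> 6 -> 2
Total weight: 1 + 2 + 2 = 5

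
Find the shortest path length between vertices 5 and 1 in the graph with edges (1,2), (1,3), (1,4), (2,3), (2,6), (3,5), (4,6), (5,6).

Step 1: Build adjacency list:
  1: 2, 3, 4
  2: 1, 3, 6
  3: 1, 2, 5
  4: 1, 6
  5: 3, 6
  6: 2, 4, 5

Step 2: BFS from vertex 5 to find shortest path to 1:
  vertex 3 reached at distance 1
  vertex 6 reached at distance 1
  vertex 1 reached at distance 2

Step 3: Shortest path: 5 -> 3 -> 1
Path length: 2 edges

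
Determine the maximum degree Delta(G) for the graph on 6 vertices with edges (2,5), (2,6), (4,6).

Step 1: Count edges incident to each vertex:
  deg(1) = 0 (neighbors: none)
  deg(2) = 2 (neighbors: 5, 6)
  deg(3) = 0 (neighbors: none)
  deg(4) = 1 (neighbors: 6)
  deg(5) = 1 (neighbors: 2)
  deg(6) = 2 (neighbors: 2, 4)

Step 2: Find maximum:
  max(0, 2, 0, 1, 1, 2) = 2 (vertex 2)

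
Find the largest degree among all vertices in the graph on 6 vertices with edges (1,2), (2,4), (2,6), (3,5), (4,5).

Step 1: Count edges incident to each vertex:
  deg(1) = 1 (neighbors: 2)
  deg(2) = 3 (neighbors: 1, 4, 6)
  deg(3) = 1 (neighbors: 5)
  deg(4) = 2 (neighbors: 2, 5)
  deg(5) = 2 (neighbors: 3, 4)
  deg(6) = 1 (neighbors: 2)

Step 2: Find maximum:
  max(1, 3, 1, 2, 2, 1) = 3 (vertex 2)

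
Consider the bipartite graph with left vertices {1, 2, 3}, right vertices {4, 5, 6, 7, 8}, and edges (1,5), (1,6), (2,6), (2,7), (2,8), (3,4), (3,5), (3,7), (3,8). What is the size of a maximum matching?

Step 1: List the neighbors of each left vertex:
  1: 5, 6
  2: 6, 7, 8
  3: 4, 5, 7, 8

Step 2: Greedily match left vertices, then look for augmenting paths:
  Match 1 -- 5
  Match 2 -- 6
  Match 3 -- 4
  No augmenting path remains.

Step 3: Verify this is maximum:
  Matching size 3 = min(|L|, |R|) = min(3, 5), which is an upper bound, so this matching is maximum.

Maximum matching: {(1,5), (2,6), (3,4)}
Size: 3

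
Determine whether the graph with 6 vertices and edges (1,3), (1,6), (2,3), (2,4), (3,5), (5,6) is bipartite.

Step 1: Attempt 2-coloring using BFS:
  Start at vertex 1, assign color 0
  Color vertex 3 with color 1 (neighbor of 1)
  Color vertex 6 with color 1 (neighbor of 1)
  Color vertex 2 with color 0 (neighbor of 3)
  Color vertex 5 with color 0 (neighbor of 3)
  Color vertex 4 with color 1 (neighbor of 2)

Step 2: 2-coloring succeeded. No conflicts found.
  Set A (color 0): {1, 2, 5}
  Set B (color 1): {3, 4, 6}

The graph is bipartite with partition {1, 2, 5}, {3, 4, 6}.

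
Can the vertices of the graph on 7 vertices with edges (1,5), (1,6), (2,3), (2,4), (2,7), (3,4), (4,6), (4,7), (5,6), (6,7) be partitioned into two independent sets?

Step 1: Attempt 2-coloring using BFS:
  Start at vertex 1, assign color 0
  Color vertex 5 with color 1 (neighbor of 1)
  Color vertex 6 with color 1 (neighbor of 1)

Step 2: Conflict found! Vertices 5 and 6 are adjacent but have the same color.
This means the graph contains an odd cycle.

The graph is NOT bipartite.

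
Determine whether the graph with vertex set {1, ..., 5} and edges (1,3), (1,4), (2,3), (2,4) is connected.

Step 1: Build adjacency list from edges:
  1: 3, 4
  2: 3, 4
  3: 1, 2
  4: 1, 2
  5: (none)

Step 2: Run BFS/DFS from vertex 1:
  Visited: {1, 3, 4, 2}
  Reached 4 of 5 vertices

Step 3: Only 4 of 5 vertices reached. Graph is disconnected.
Connected components: {1, 2, 3, 4}, {5}
Answer: No, the graph is not connected (2 components).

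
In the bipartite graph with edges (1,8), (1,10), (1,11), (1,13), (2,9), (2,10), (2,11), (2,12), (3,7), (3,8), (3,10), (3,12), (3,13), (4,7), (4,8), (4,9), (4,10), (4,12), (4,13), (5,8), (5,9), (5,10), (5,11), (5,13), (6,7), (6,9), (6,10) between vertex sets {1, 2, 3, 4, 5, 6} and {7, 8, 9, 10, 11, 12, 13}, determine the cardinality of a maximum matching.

Step 1: List the neighbors of each left vertex:
  1: 8, 10, 11, 13
  2: 9, 10, 11, 12
  3: 7, 8, 10, 12, 13
  4: 7, 8, 9, 10, 12, 13
  5: 8, 9, 10, 11, 13
  6: 7, 9, 10

Step 2: Greedily match left vertices, then look for augmenting paths:
  Match 1 -- 8
  Match 2 -- 9
  Match 3 -- 12
  Match 4 -- 10
  Match 5 -- 11
  Match 6 -- 7
  No augmenting path remains.

Step 3: Verify this is maximum:
  Matching size 6 = min(|L|, |R|) = min(6, 7), which is an upper bound, so this matching is maximum.

Maximum matching: {(1,8), (2,9), (3,12), (4,10), (5,11), (6,7)}
Size: 6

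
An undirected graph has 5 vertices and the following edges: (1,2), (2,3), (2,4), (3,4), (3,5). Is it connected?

Step 1: Build adjacency list from edges:
  1: 2
  2: 1, 3, 4
  3: 2, 4, 5
  4: 2, 3
  5: 3

Step 2: Run BFS/DFS from vertex 1:
  Visited: {1, 2, 3, 4, 5}
  Reached 5 of 5 vertices

Step 3: All 5 vertices reached from vertex 1, so the graph is connected.
Answer: Yes, the graph is connected.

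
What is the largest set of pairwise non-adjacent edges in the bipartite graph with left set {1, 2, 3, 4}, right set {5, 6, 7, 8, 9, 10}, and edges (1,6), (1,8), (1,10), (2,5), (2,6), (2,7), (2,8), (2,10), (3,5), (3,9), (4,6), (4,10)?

Step 1: List the neighbors of each left vertex:
  1: 6, 8, 10
  2: 5, 6, 7, 8, 10
  3: 5, 9
  4: 6, 10

Step 2: Greedily match left vertices, then look for augmenting paths:
  Match 1 -- 6
  Match 2 -- 5
  Match 3 -- 9
  Match 4 -- 10
  No augmenting path remains.

Step 3: Verify this is maximum:
  Matching size 4 = min(|L|, |R|) = min(4, 6), which is an upper bound, so this matching is maximum.

Maximum matching: {(1,6), (2,5), (3,9), (4,10)}
Size: 4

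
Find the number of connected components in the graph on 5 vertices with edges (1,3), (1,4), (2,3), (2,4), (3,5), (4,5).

Step 1: Build adjacency list from edges:
  1: 3, 4
  2: 3, 4
  3: 1, 2, 5
  4: 1, 2, 5
  5: 3, 4

Step 2: Run BFS/DFS from vertex 1:
  Visited: {1, 3, 4, 2, 5}
  Reached 5 of 5 vertices

Step 3: All 5 vertices reached from vertex 1, so the graph is connected.
Number of connected components: 1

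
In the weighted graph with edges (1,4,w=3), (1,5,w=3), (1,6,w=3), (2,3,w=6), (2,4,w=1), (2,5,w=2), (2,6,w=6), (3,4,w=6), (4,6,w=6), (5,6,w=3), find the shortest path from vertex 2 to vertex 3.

Step 1: Build adjacency list with weights:
  1: 4(w=3), 5(w=3), 6(w=3)
  2: 3(w=6), 4(w=1), 5(w=2), 6(w=6)
  3: 2(w=6), 4(w=6)
  4: 1(w=3), 2(w=1), 3(w=6), 6(w=6)
  5: 1(w=3), 2(w=2), 6(w=3)
  6: 1(w=3), 2(w=6), 4(w=6), 5(w=3)

Step 2: Apply Dijkstra's algorithm from vertex 2:
  Visit vertex 2 (distance=0)
    Update dist[3] = 6
    Update dist[4] = 1
    Update dist[5] = 2
    Update dist[6] = 6
  Visit vertex 4 (distance=1)
    Update dist[1] = 4
  Visit vertex 5 (distance=2)
    Update dist[6] = 5
  Visit vertex 1 (distance=4)
  Visit vertex 6 (distance=5)
  Visit vertex 3 (distance=6)

Step 3: Shortest path: 2 -> 3
Total weight: 6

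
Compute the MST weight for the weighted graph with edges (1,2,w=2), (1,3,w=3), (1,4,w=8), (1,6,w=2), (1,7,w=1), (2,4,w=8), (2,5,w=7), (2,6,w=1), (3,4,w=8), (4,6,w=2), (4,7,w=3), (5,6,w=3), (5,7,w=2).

Apply Kruskal's algorithm (sort edges by weight, add if no cycle):

Sorted edges by weight:
  (1,7) w=1
  (2,6) w=1
  (1,2) w=2
  (1,6) w=2
  (4,6) w=2
  (5,7) w=2
  (1,3) w=3
  (4,7) w=3
  (5,6) w=3
  (2,5) w=7
  (1,4) w=8
  (2,4) w=8
  (3,4) w=8

Add edge (1,7) w=1 -- no cycle. Running total: 1
Add edge (2,6) w=1 -- no cycle. Running total: 2
Add edge (1,2) w=2 -- no cycle. Running total: 4
Skip edge (1,6) w=2 -- would create cycle
Add edge (4,6) w=2 -- no cycle. Running total: 6
Add edge (5,7) w=2 -- no cycle. Running total: 8
Add edge (1,3) w=3 -- no cycle. Running total: 11

MST edges: (1,7,w=1), (2,6,w=1), (1,2,w=2), (4,6,w=2), (5,7,w=2), (1,3,w=3)
Total MST weight: 1 + 1 + 2 + 2 + 2 + 3 = 11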